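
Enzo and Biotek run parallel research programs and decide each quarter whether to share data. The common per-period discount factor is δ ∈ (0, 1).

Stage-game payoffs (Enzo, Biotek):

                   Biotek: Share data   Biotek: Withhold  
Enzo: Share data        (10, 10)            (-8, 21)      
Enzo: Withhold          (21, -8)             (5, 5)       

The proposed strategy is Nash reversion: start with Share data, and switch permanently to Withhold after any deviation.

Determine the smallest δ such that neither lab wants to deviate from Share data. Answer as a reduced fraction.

Cooperation forever yields 10 each period: 10/(1−δ).
Deviating yields 21 once, then 5 forever: 21 + 5δ/(1−δ).
No profitable deviation requires 10/(1−δ) ≥ 21 + 5δ/(1−δ).
Multiplying by (1−δ): 10 ≥ 21(1−δ) + 5δ = 21 − 16δ.
So 16δ ≥ 11, i.e. δ ≥ 11/16.

11/16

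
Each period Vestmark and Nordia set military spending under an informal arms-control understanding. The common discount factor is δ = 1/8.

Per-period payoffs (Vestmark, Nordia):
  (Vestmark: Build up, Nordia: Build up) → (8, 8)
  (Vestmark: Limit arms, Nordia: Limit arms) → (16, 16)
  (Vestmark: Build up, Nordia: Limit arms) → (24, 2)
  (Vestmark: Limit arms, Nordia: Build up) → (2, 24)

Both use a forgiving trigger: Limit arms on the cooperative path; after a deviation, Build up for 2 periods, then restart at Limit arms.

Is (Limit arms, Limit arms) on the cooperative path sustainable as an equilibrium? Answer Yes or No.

IC: δ+…+δ^2 ≥ (24−16)/(16−8) = 1.
At δ = 1/8: partial sum = 0.1406 < 1.0000. Cooperation not sustainable.

No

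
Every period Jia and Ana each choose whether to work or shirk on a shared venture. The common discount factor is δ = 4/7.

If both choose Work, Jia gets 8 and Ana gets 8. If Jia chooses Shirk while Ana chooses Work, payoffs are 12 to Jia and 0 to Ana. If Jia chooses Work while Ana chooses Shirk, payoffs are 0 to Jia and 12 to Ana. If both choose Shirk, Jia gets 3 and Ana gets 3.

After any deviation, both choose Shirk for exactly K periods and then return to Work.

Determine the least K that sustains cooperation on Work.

Need Σ_{k=1}^{K} δ^k ≥ (12−8)/(8−3) = 0.8000 at δ = 4/7.
At K = 1 the sum is 0.5714 < 0.8000; at K = 2 it is 0.8980 ≥ 0.8000.
So the minimum punishment length is K = 2.

2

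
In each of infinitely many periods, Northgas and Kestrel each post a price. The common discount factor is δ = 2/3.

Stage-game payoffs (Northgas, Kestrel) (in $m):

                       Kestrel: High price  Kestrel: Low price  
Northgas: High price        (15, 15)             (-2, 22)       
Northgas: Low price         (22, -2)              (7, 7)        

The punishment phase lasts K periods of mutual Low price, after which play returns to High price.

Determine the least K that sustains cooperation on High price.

2

Need Σ_{k=1}^{K} δ^k ≥ (22−15)/(15−7) = 0.8750 at δ = 2/3.
At K = 1 the sum is 0.6667 < 0.8750; at K = 2 it is 1.1111 ≥ 0.8750.
So the minimum punishment length is K = 2.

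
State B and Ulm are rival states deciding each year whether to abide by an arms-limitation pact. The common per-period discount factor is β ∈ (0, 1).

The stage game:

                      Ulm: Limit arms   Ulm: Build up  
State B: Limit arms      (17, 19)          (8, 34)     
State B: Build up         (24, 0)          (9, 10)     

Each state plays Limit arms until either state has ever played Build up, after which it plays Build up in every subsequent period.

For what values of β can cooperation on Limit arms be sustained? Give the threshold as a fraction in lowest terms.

5/8

For State B: deviation gain 24−17 = 7, per-period punishment loss 17−9 = 8. IC gives β ≥ 7/15.
For Ulm: gain 15, loss 9 per period, so β ≥ 15/24 = 5/8.
The tighter constraint is Ulm's, so cooperation needs β ≥ 5/8.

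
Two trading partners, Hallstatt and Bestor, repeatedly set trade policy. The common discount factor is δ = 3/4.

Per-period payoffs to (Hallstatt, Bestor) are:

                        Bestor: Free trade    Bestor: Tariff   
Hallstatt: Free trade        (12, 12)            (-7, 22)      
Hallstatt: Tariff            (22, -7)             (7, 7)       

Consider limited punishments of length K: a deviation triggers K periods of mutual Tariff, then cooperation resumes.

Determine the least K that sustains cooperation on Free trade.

4

No profitable deviation requires (12−7)(δ+…+δ^K) ≥ 22−12, i.e. δ+…+δ^K ≥ 2 ≈ 2.0000.
With δ = 3/4, the partial sums are K=1: 0.7500, K=2: 1.3125, K=3: 1.7344, K=4: 2.0508.
K = 4 is the first length at which the sum reaches 2.0000.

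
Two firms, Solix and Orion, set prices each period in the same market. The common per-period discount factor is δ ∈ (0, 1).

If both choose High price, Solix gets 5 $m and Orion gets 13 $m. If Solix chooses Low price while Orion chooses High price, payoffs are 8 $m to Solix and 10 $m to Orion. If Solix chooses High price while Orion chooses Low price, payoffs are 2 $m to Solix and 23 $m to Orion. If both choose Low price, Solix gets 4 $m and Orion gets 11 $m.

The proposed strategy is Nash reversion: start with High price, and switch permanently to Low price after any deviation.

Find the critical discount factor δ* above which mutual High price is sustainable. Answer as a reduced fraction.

For Solix: deviation gain 8−5 = 3, per-period punishment loss 5−4 = 1. IC gives δ ≥ 3/4.
For Orion: gain 10, loss 2 per period, so δ ≥ 10/12 = 5/6.
The tighter constraint is Orion's, so cooperation needs δ ≥ 5/6.

5/6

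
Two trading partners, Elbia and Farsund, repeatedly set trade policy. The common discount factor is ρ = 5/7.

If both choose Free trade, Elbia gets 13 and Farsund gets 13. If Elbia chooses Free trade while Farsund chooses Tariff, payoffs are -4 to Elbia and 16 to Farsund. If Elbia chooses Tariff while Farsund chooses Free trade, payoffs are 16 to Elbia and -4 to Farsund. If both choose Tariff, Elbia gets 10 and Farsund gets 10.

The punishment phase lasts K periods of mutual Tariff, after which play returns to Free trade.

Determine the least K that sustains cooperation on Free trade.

2

No profitable deviation requires (13−10)(ρ+…+ρ^K) ≥ 16−13, i.e. ρ+…+ρ^K ≥ 1 ≈ 1.0000.
With ρ = 5/7, the partial sums are K=1: 0.7143, K=2: 1.2245.
K = 2 is the first length at which the sum reaches 1.0000.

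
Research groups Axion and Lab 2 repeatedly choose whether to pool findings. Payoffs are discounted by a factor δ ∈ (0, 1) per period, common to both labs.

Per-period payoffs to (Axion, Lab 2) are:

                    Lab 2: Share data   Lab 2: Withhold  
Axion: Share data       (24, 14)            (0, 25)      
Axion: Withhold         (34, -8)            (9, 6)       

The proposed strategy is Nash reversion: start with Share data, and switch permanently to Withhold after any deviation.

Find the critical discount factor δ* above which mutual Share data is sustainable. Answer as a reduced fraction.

Axion: cooperation gives 24 each period; deviation gives 34 once then 9 forever.
  24/(1−δ) ≥ 34 + 9δ/(1−δ) ⇒ δ ≥ 10/25 = 2/5.
Lab 2: cooperation gives 14 each period; deviation gives 25 once then 6 forever.
  δ ≥ 11/19.
Both must hold, so the binding constraint is Lab 2's: δ ≥ 11/19.

11/19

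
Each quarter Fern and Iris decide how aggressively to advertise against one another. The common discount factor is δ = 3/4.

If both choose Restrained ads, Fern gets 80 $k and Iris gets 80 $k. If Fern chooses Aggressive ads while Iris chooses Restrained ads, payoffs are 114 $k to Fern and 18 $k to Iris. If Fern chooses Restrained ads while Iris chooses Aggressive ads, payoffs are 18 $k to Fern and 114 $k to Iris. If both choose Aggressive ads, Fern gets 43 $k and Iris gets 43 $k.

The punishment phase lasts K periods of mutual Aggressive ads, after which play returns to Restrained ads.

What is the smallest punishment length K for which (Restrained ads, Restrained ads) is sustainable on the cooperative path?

No profitable deviation requires (80−43)(δ+…+δ^K) ≥ 114−80, i.e. δ+…+δ^K ≥ 34/37 ≈ 0.9189.
With δ = 3/4, the partial sums are K=1: 0.7500, K=2: 1.3125.
K = 2 is the first length at which the sum reaches 0.9189.

2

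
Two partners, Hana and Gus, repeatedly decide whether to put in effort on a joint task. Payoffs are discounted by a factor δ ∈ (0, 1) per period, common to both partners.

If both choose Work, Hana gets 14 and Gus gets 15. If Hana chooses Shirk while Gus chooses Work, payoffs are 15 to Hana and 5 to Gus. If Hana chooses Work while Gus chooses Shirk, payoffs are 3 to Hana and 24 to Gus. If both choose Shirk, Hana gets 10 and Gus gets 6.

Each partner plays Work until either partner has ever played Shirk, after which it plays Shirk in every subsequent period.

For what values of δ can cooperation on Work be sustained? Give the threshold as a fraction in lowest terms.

For Hana: deviation gain 15−14 = 1, per-period punishment loss 14−10 = 4. IC gives δ ≥ 1/5.
For Gus: gain 9, loss 9 per period, so δ ≥ 9/18 = 1/2.
The tighter constraint is Gus's, so cooperation needs δ ≥ 1/2.

1/2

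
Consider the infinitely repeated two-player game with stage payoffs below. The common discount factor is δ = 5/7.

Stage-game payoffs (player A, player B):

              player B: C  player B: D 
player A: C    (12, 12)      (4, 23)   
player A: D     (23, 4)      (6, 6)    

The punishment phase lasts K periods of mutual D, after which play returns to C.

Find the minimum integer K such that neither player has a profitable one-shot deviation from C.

Need Σ_{k=1}^{K} δ^k ≥ (23−12)/(12−6) = 1.8333 at δ = 5/7.
At K = 3 the sum is 1.5889 < 1.8333; at K = 4 it is 1.8492 ≥ 1.8333.
So the minimum punishment length is K = 4.

4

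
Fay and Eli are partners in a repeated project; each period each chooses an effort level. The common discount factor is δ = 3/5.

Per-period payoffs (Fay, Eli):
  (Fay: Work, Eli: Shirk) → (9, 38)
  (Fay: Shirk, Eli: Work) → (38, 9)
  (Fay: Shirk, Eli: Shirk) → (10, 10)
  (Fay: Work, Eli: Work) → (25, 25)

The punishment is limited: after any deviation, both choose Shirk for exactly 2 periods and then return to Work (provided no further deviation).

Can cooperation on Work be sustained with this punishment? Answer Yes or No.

IC: δ+…+δ^2 ≥ (38−25)/(25−10) = 13/15.
At δ = 3/5: partial sum = 0.9600 ≥ 0.8667. Cooperation sustainable.

Yes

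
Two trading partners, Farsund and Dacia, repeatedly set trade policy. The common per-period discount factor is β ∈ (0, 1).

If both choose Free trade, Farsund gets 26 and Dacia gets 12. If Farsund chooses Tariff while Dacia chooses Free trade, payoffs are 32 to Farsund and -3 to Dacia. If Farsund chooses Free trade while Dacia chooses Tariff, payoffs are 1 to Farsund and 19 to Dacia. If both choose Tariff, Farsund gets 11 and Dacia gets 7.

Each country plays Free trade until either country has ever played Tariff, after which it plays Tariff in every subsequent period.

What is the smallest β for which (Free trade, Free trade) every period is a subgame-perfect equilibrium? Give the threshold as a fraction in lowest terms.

For Farsund: deviation gain 32−26 = 6, per-period punishment loss 26−11 = 15. IC gives β ≥ 6/21 = 2/7.
For Dacia: gain 7, loss 5 per period, so β ≥ 7/12.
The tighter constraint is Dacia's, so cooperation needs β ≥ 7/12.

7/12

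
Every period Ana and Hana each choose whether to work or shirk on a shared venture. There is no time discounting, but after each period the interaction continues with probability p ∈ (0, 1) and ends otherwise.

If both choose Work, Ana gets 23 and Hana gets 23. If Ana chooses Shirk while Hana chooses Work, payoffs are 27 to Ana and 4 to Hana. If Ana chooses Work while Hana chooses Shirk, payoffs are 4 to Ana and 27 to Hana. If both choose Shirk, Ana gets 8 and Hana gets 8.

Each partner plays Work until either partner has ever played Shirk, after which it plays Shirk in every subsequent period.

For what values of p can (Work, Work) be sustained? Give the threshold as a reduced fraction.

4/19

Expected cooperation value is 23 + p·23 + p²·23 + … = 23/(1−p); deviation gives 27 + p·8/(1−p).
23 ≥ 27(1−p) + 8p ⇒ 19p ≥ 4 ⇒ p ≥ 4/19.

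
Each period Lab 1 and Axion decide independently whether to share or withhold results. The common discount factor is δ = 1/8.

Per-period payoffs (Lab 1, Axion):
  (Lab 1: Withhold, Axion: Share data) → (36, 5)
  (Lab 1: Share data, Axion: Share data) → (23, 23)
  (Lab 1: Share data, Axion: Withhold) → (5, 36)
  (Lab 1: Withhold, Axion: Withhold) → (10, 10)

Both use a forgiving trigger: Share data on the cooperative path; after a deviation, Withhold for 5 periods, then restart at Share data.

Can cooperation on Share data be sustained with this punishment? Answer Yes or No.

A one-shot deviation gives 36 now, then 10 for 5 periods, then back to 23.
Gain from deviating: (36−23) today; loss: (23−10) in each of the next 5 periods.
No-deviation condition: (23−10)(δ+…+δ^5) ≥ 36−23, i.e. δ+…+δ^5 ≥ 1.
At δ = 1/8: δ+…+δ^5 = 0.1429 < 1.0000.
So cooperation is not sustainable.

No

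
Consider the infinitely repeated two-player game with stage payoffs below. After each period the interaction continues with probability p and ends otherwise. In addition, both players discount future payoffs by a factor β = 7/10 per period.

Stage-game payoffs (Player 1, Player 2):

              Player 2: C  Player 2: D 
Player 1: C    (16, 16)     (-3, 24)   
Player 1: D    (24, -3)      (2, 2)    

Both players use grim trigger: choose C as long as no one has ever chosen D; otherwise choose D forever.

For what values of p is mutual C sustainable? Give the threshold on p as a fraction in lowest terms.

Expected continuation weight on next period's payoff is β·p = 7/10·p, which plays the role of the discount factor.
Cooperation requires 7/10·p ≥ (24−16)/(24−2) = 4/11, hence p ≥ 40/77.

40/77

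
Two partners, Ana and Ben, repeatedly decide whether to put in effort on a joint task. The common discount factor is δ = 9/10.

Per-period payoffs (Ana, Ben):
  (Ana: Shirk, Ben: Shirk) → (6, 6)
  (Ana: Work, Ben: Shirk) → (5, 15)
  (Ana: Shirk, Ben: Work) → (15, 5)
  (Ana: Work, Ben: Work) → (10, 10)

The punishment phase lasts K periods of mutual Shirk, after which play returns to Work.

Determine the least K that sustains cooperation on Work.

2

IC: δ(1−δ^K)/(1−δ) ≥ (15−10)/(10−6) = 5/4.
With δ = 9/10: need 1 − δ^K ≥ 5/4·(1−9/10)/(9/10), i.e. δ^K ≤ 0.8611.
Since (9/10)^1 = 0.9000 and (9/10)^2 = 0.8100, the smallest such K is 2.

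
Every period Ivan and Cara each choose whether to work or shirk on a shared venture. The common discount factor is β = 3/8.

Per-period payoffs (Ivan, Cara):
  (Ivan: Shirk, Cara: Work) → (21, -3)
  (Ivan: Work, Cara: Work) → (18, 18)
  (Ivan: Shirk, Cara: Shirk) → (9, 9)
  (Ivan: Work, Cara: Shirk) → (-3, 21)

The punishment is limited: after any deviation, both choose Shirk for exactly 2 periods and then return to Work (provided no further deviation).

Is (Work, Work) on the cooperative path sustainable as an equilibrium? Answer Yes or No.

Yes

Comparing payoff streams over the 3 periods until play realigns: cooperate → 18(1+β+…+β^2); deviate → 21 + 9(β+…+β^2).
Cooperation is sustained iff (18−9)(β+…+β^2) ≥ 21−18.
β+…+β^2 = 3/8·(1−(3/8)^2)/(1−3/8) = 0.5156, and (21−18)/(18−9) = 0.3333.
0.5156 ≥ 0.3333, so cooperation is sustainable.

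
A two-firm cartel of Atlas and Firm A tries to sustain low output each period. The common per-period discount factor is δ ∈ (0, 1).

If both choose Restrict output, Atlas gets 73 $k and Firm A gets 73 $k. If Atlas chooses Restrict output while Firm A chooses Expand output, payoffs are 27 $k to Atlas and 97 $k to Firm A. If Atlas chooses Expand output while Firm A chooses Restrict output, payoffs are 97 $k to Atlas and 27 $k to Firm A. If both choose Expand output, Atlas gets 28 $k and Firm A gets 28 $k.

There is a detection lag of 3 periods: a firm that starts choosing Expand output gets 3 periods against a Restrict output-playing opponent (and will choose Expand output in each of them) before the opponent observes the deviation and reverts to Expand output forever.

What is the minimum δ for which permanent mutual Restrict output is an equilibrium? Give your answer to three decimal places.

The best deviation is to choose Expand output for all 3 undetected periods, earning 97 each, then 28 forever once detected.
Deviation value: 97(1−δ^3)/(1−δ) + 28δ^3/(1−δ); cooperation value: 73/(1−δ).
IC: 73 ≥ 97(1−δ^3) + 28δ^3 = 97 − 69δ^3.
So δ^3 ≥ 24/69 = 8/23, giving δ ≥ (8/23)^(1/3) ≈ 0.703.

0.703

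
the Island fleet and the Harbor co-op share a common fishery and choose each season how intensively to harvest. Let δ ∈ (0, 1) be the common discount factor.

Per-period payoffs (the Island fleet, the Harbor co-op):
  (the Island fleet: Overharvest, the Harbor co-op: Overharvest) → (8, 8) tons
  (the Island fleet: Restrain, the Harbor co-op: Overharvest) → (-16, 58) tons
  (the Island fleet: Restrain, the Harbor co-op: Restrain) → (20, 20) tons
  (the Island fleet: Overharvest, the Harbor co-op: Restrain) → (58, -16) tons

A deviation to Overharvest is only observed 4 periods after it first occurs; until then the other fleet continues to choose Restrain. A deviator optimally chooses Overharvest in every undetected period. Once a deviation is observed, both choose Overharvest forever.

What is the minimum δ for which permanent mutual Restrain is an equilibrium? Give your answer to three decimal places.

A deviator earns 58 for 4 periods, then 8 forever; cooperating earns 20 forever. Multiplying the IC by (1−δ):
20 ≥ 58(1−δ^4) + 8δ^4, so 50·δ^4 ≥ 38 and δ^4 ≥ 19/25.
δ ≥ (19/25)^(1/4) ≈ 0.934.

0.934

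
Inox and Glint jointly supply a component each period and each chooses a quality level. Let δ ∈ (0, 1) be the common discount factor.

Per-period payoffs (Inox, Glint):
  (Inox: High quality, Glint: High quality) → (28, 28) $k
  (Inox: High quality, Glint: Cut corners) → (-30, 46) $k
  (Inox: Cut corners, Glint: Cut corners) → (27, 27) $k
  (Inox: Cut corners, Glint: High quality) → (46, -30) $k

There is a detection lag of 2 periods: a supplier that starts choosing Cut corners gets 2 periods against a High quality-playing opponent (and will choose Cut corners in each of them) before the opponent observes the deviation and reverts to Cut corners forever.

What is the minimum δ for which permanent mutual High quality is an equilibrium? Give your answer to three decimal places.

Deviating for the 2 undetected periods gains 46−28 = 18 per period over cooperation, then loses 28−27 = 1 per period forever once punishment starts.
Gain: 18(1 + δ + … + δ^1); loss: 1·δ^2/(1−δ).
No profitable deviation ⇔ 18(1−δ^2) ≤ 1·δ^2, i.e. δ^2 ≥ 18/(18+1) = 18/19.
Hence δ ≥ (18/19)^(1/2) ≈ 0.973.

0.973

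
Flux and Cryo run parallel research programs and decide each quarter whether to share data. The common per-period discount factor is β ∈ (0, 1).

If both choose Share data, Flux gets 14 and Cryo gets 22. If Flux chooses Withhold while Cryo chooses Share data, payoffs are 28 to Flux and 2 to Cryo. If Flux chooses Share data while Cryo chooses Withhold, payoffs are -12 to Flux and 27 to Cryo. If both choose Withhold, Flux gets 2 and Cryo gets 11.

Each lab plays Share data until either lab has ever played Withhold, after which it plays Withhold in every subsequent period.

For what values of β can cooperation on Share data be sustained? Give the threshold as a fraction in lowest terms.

Flux's threshold: (28−14)/(28−2) = 7/13.
Cryo's threshold: (27−22)/(27−11) = 5/16.
7/13 > 5/16, so Flux binds and β* = 7/13.

7/13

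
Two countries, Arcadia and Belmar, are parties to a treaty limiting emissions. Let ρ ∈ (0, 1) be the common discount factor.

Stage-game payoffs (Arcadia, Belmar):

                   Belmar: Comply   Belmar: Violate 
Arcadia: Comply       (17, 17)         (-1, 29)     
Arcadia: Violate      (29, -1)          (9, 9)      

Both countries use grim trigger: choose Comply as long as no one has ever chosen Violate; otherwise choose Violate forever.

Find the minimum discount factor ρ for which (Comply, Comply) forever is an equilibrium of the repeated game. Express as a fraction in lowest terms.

Under grim trigger the critical discount factor is (T−C)/(T−P) with T = 29, C = 17, P = 9.
ρ* = (29−17)/(29−9) = 12/20 = 3/5.

3/5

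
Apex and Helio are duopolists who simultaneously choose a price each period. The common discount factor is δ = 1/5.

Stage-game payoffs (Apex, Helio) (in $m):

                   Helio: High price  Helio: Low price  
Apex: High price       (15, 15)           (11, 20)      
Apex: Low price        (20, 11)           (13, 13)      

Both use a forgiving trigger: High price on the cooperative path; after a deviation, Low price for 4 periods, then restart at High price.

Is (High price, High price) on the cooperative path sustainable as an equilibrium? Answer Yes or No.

IC: δ+…+δ^4 ≥ (20−15)/(15−13) = 5/2.
At δ = 1/5: partial sum = 0.2496 < 2.5000. Cooperation not sustainable.

No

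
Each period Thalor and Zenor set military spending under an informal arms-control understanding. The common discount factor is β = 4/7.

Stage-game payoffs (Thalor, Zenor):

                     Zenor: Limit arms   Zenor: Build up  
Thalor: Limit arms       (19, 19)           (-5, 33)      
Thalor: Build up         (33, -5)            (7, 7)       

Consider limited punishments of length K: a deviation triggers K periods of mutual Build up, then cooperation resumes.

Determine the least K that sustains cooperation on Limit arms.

No profitable deviation requires (19−7)(β+…+β^K) ≥ 33−19, i.e. β+…+β^K ≥ 7/6 ≈ 1.1667.
With β = 4/7, the partial sums are K=1: 0.5714, K=2: 0.8980, K=3: 1.0845, K=4: 1.1912.
K = 4 is the first length at which the sum reaches 1.1667.

4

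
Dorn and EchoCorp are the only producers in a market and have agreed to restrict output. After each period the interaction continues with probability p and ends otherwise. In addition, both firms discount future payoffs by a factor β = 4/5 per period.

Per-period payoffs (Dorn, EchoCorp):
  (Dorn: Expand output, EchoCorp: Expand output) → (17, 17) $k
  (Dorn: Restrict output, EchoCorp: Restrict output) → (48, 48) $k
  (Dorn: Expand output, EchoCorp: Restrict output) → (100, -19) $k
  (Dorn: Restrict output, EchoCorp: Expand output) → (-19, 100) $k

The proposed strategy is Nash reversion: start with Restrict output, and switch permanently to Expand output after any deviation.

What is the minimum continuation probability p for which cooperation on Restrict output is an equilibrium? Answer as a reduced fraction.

With continuation probability p and discount β, the effective per-period discount factor is βp.
Grim-trigger IC: βp ≥ (100−48)/(100−17) = 52/83.
So p ≥ (52/83)/(4/5) = 65/83.

65/83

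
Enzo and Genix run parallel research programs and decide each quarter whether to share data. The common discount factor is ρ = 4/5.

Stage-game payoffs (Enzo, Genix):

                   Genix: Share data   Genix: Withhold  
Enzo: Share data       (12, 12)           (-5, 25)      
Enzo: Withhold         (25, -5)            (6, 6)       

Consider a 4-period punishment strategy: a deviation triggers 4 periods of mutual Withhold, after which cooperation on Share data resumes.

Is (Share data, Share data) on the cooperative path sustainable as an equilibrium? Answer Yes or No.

A one-shot deviation gives 25 now, then 6 for 4 periods, then back to 12.
Gain from deviating: (25−12) today; loss: (12−6) in each of the next 4 periods.
No-deviation condition: (12−6)(ρ+…+ρ^4) ≥ 25−12, i.e. ρ+…+ρ^4 ≥ 13/6.
At ρ = 4/5: ρ+…+ρ^4 = 2.3616 ≥ 2.1667.
So cooperation is sustainable.

Yes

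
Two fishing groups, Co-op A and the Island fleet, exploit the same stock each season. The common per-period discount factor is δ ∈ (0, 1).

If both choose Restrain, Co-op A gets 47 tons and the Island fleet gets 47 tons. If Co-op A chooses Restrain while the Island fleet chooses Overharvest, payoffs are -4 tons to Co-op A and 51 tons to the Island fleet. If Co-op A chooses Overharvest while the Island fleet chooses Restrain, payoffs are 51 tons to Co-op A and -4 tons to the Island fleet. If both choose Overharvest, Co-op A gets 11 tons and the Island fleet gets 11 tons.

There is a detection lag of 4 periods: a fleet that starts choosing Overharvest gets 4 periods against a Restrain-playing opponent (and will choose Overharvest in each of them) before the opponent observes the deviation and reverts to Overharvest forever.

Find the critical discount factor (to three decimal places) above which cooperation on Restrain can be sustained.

0.562

A deviator earns 51 for 4 periods, then 11 forever; cooperating earns 47 forever. Multiplying the IC by (1−δ):
47 ≥ 51(1−δ^4) + 11δ^4, so 40·δ^4 ≥ 4 and δ^4 ≥ 1/10.
δ ≥ (1/10)^(1/4) ≈ 0.562.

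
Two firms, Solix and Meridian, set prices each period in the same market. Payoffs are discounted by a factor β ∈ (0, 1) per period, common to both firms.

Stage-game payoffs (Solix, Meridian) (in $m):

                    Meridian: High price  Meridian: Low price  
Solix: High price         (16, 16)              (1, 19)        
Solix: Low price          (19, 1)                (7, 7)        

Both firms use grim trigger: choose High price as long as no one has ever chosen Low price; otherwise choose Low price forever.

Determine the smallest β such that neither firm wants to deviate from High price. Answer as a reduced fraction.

16/(1−β) ≥ 19 + 7β/(1−β)
16 ≥ 19 − 12β
β ≥ 3/12 = 1/4.

1/4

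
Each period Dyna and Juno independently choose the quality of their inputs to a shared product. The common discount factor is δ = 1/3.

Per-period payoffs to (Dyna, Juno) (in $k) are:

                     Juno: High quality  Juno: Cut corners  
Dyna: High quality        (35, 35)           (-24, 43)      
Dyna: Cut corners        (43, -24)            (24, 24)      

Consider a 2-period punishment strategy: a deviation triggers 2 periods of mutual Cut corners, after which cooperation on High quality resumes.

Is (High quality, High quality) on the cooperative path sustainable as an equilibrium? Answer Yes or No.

No

IC: δ+…+δ^2 ≥ (43−35)/(35−24) = 8/11.
At δ = 1/3: partial sum = 0.4444 < 0.7273. Cooperation not sustainable.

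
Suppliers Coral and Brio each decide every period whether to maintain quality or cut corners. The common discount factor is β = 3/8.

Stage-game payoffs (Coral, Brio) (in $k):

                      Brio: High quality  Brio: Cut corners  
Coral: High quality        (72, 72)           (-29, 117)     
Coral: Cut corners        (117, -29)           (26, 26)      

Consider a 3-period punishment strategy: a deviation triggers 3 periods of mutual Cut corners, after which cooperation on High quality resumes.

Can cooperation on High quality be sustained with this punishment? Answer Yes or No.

Comparing payoff streams over the 4 periods until play realigns: cooperate → 72(1+β+…+β^3); deviate → 117 + 26(β+…+β^3).
Cooperation is sustained iff (72−26)(β+…+β^3) ≥ 117−72.
β+…+β^3 = 3/8·(1−(3/8)^3)/(1−3/8) = 0.5684, and (117−72)/(72−26) = 0.9783.
0.5684 < 0.9783, so cooperation is not sustainable.

No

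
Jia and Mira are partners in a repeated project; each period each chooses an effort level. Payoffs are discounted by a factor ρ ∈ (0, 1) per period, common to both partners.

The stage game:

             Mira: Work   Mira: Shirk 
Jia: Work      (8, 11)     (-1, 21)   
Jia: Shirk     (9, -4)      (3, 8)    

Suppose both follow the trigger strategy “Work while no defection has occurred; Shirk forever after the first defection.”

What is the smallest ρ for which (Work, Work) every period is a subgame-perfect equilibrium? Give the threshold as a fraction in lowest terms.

10/13

Jia: cooperation gives 8 each period; deviation gives 9 once then 3 forever.
  8/(1−ρ) ≥ 9 + 3ρ/(1−ρ) ⇒ ρ ≥ 1/6.
Mira: cooperation gives 11 each period; deviation gives 21 once then 8 forever.
  ρ ≥ 10/13.
Both must hold, so the binding constraint is Mira's: ρ ≥ 10/13.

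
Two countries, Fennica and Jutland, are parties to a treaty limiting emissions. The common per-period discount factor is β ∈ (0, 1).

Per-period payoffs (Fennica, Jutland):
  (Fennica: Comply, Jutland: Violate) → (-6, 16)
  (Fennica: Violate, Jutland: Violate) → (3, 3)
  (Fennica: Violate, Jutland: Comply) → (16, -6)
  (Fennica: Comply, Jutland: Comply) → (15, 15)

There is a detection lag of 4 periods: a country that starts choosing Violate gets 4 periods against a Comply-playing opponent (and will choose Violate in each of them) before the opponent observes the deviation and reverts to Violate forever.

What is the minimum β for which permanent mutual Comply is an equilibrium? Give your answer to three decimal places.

0.527

A deviator earns 16 for 4 periods, then 3 forever; cooperating earns 15 forever. Multiplying the IC by (1−β):
15 ≥ 16(1−β^4) + 3β^4, so 13·β^4 ≥ 1 and β^4 ≥ 1/13.
β ≥ (1/13)^(1/4) ≈ 0.527.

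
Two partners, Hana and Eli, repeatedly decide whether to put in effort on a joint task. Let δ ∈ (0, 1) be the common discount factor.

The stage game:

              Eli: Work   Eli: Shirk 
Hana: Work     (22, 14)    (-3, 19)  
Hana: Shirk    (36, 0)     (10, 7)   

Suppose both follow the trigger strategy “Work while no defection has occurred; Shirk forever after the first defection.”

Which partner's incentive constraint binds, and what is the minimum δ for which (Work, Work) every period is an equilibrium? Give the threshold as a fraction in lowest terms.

Hana; δ ≥ 7/13

Hana's threshold: (36−22)/(36−10) = 7/13.
Eli's threshold: (19−14)/(19−7) = 5/12.
7/13 > 5/12, so Hana binds and δ* = 7/13.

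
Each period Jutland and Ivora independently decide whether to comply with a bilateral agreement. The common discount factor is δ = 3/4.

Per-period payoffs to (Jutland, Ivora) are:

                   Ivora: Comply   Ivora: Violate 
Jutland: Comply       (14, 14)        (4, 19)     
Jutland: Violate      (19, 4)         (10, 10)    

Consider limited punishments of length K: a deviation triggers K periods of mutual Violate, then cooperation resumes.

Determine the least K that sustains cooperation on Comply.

Need Σ_{k=1}^{K} δ^k ≥ (19−14)/(14−10) = 1.2500 at δ = 3/4.
At K = 1 the sum is 0.7500 < 1.2500; at K = 2 it is 1.3125 ≥ 1.2500.
So the minimum punishment length is K = 2.

2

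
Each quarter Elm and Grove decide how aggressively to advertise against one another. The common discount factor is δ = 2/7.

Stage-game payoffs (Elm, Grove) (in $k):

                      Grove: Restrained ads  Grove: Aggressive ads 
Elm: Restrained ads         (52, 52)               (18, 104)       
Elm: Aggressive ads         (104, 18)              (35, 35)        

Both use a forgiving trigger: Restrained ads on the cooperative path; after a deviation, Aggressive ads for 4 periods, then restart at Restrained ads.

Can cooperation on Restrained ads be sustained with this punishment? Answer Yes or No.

A one-shot deviation gives 104 now, then 35 for 4 periods, then back to 52.
Gain from deviating: (104−52) today; loss: (52−35) in each of the next 4 periods.
No-deviation condition: (52−35)(δ+…+δ^4) ≥ 104−52, i.e. δ+…+δ^4 ≥ 52/17.
At δ = 2/7: δ+…+δ^4 = 0.3973 < 3.0588.
So cooperation is not sustainable.

No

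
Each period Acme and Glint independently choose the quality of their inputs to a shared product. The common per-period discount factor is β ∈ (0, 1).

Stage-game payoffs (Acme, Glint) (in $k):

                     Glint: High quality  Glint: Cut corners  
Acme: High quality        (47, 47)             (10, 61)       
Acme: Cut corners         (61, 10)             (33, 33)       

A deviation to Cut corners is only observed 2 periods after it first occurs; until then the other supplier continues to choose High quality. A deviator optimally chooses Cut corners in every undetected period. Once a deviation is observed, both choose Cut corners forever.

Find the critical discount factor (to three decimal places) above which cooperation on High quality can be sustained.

The best deviation is to choose Cut corners for all 2 undetected periods, earning 61 each, then 33 forever once detected.
Deviation value: 61(1−β^2)/(1−β) + 33β^2/(1−β); cooperation value: 47/(1−β).
IC: 47 ≥ 61(1−β^2) + 33β^2 = 61 − 28β^2.
So β^2 ≥ 14/28 = 1/2, giving β ≥ (1/2)^(1/2) ≈ 0.707.

0.707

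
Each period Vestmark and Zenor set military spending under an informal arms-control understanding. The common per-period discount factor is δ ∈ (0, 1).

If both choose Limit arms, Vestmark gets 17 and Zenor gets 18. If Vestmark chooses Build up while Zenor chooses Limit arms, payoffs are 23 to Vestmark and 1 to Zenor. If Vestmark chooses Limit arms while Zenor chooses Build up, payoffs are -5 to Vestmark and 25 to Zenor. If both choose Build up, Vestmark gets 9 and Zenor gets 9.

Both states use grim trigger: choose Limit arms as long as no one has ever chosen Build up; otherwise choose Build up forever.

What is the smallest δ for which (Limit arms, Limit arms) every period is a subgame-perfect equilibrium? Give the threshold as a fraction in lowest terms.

Vestmark's threshold: (23−17)/(23−9) = 3/7.
Zenor's threshold: (25−18)/(25−9) = 7/16.
3/7 < 7/16, so Zenor binds and δ* = 7/16.

7/16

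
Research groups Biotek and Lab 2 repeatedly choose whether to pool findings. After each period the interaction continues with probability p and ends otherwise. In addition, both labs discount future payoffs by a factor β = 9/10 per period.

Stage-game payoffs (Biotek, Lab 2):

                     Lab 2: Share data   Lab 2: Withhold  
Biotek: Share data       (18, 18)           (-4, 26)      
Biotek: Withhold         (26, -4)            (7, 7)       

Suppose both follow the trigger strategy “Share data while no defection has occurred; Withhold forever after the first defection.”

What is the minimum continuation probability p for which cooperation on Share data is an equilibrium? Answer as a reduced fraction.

80/171

Expected continuation weight on next period's payoff is β·p = 9/10·p, which plays the role of the discount factor.
Cooperation requires 9/10·p ≥ (26−18)/(26−7) = 8/19, hence p ≥ 80/171.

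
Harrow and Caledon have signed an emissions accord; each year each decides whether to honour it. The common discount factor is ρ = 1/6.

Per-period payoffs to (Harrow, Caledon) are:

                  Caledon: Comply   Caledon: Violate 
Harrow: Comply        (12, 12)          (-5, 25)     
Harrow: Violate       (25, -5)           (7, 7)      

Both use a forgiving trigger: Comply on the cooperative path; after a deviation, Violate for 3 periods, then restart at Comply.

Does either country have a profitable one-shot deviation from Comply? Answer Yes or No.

Yes

IC: ρ+…+ρ^3 ≥ (25−12)/(12−7) = 13/5.
At ρ = 1/6: partial sum = 0.1991 < 2.6000. Cooperation not sustainable.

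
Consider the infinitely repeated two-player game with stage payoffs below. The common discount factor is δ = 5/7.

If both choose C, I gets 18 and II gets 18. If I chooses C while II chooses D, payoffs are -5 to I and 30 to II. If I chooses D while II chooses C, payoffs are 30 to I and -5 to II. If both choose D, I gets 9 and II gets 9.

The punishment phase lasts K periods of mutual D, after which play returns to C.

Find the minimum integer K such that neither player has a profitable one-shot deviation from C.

3

IC: δ(1−δ^K)/(1−δ) ≥ (30−18)/(18−9) = 4/3.
With δ = 5/7: need 1 − δ^K ≥ 4/3·(1−5/7)/(5/7), i.e. δ^K ≤ 0.4667.
Since (5/7)^2 = 0.5102 and (5/7)^3 = 0.3644, the smallest such K is 3.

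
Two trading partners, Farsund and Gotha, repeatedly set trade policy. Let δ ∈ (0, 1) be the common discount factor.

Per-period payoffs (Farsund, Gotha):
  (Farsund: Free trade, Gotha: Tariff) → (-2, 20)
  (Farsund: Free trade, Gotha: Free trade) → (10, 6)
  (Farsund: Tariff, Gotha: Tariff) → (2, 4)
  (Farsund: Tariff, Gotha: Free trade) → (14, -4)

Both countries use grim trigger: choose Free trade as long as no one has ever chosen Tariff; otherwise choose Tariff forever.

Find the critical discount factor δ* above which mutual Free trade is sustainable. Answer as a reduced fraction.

7/8

Farsund: cooperation gives 10 each period; deviation gives 14 once then 2 forever.
  10/(1−δ) ≥ 14 + 2δ/(1−δ) ⇒ δ ≥ 4/12 = 1/3.
Gotha: cooperation gives 6 each period; deviation gives 20 once then 4 forever.
  δ ≥ 14/16 = 7/8.
Both must hold, so the binding constraint is Gotha's: δ ≥ 7/8.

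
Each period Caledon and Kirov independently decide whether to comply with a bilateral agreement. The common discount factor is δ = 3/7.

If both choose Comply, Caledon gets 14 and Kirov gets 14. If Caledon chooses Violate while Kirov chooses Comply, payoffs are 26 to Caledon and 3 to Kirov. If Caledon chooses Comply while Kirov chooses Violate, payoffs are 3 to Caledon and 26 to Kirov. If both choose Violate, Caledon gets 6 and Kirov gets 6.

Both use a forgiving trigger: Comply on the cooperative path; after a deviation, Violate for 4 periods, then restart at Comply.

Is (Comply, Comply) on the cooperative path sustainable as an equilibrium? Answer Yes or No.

IC: δ+…+δ^4 ≥ (26−14)/(14−6) = 3/2.
At δ = 3/7: partial sum = 0.7247 < 1.5000. Cooperation not sustainable.

No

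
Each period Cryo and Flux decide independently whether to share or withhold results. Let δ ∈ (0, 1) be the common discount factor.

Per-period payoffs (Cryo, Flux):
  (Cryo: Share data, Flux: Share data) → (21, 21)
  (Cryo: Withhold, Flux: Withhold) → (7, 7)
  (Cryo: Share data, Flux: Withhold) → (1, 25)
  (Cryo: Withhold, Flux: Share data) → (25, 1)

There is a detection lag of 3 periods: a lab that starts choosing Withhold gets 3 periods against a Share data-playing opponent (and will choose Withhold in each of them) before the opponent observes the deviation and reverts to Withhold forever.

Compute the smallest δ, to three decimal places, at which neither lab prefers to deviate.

A deviator earns 25 for 3 periods, then 7 forever; cooperating earns 21 forever. Multiplying the IC by (1−δ):
21 ≥ 25(1−δ^3) + 7δ^3, so 18·δ^3 ≥ 4 and δ^3 ≥ 2/9.
δ ≥ (2/9)^(1/3) ≈ 0.606.

0.606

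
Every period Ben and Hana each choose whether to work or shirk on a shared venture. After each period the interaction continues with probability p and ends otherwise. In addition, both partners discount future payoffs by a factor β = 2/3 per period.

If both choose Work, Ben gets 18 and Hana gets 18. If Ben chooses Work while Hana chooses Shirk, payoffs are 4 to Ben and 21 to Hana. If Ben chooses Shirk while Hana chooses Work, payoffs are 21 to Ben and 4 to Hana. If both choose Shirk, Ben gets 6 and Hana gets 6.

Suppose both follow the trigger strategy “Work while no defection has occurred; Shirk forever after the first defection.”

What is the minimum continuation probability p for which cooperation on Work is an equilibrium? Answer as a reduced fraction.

3/10

With continuation probability p and discount β, the effective per-period discount factor is βp.
Grim-trigger IC: βp ≥ (21−18)/(21−6) = 1/5.
So p ≥ (1/5)/(2/3) = 3/10.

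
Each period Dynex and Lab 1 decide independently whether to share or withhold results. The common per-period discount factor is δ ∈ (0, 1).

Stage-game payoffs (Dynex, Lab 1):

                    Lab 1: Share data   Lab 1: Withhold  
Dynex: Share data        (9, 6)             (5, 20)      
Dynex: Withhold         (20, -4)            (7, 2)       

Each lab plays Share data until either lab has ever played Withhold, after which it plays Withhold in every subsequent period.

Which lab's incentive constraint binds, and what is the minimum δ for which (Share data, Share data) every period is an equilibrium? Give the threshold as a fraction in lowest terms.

Dynex; δ ≥ 11/13

For Dynex: deviation gain 20−9 = 11, per-period punishment loss 9−7 = 2. IC gives δ ≥ 11/13.
For Lab 1: gain 14, loss 4 per period, so δ ≥ 14/18 = 7/9.
The tighter constraint is Dynex's, so cooperation needs δ ≥ 11/13.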